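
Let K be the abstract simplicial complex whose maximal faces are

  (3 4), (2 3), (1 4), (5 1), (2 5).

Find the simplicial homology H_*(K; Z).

H_0 ≅ Z,  H_1 ≅ Z.

Order the vertices as 1 < 2 < 3 < 4 < 5. Listing each simplex with vertices in this order, K has dimension 1 with simplices:

  0-simplices (5): [1], [2], [3], [4], [5]
  1-simplices (5): [1,4], [1,5], [2,3], [2,5], [3,4]

so the chain groups are C_0 ≅ Z^5, C_1 ≅ Z^5.

∂_1: C_1 → C_0 is given by ∂[p,q] = [q] − [p]. For instance
  ∂[2,3] = [3] − [2].
As a 5×5 matrix over Z this has rank 4, with invariant factors (1,1,1,1).

Computing H_k = (kernel of ∂_k) / (image of ∂_{k+1}):

  H_0: rank C_0 − rank ∂_1 = 5 − 4 = 1, and the invariant factors of ∂_1 are all 1, so H_0 = Z.
  H_1: rank ker ∂_1 − rank ∂_2 = (5 − 4) − 0 = 1, and there is no ∂_2, so H_1 = Z.

(K is a triangulation of the circle S^1.)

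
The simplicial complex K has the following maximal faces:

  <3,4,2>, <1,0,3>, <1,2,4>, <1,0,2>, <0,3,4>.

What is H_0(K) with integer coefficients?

We work with the vertex ordering 0 < 1 < 2 < 3 < 4. The simplices of K, each written with vertices in increasing order, are:

  0-simplices (5): [0], [1], [2], [3], [4]
  1-simplices (10): [0,1], [0,2], [0,3], [0,4], [1,2], [1,3], [1,4], [2,3], [2,4], [3,4]
  2-simplices (5): [0,1,2], [0,1,3], [0,3,4], [1,2,4], [2,3,4]

giving chain groups C_0 ≅ Z^5, C_1 ≅ Z^10, C_2 ≅ Z^5.

∂_1: C_1 → C_0 sends each edge [p,q] (with p < q) to q − p.
As a 5×10 matrix over Z this has rank 4, with invariant factors (1,1,1,1).

The boundary map ∂_2: C_2 → C_1 maps a triangle to the signed sum of its edges. For instance
  ∂[0,3,4] = [3,4] − [0,4] + [0,3],
  ∂[2,3,4] = [3,4] − [2,4] + [2,3].
The resulting 10×5 matrix has rank 5, and its Smith normal form has invariant factors (1,1,1,1,1).

Computing H_k = (kernel of ∂_k) / (image of ∂_{k+1}):

  H_0: rank C_0 − rank ∂_1 = 5 − 4 = 1, and the invariant factors of ∂_1 are all 1, so H_0 = Z.

H_0 = Z.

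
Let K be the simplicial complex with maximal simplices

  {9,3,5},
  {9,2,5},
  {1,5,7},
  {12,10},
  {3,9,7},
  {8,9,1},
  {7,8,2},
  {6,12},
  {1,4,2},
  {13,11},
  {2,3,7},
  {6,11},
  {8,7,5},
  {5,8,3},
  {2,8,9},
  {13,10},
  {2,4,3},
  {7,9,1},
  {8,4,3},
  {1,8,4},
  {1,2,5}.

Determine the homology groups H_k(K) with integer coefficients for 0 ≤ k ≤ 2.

H_0 ≅ Z^2,  H_1 ≅ Z^3,  H_2 ≅ Z.

Order the vertices as 1 < 2 < 3 < 4 < 5 < 6 < 7 < 8 < 9 < 10 < 11 < 12 < 13. Listing each simplex with vertices in this order, K has dimension 2 with simplices:

  0-simplices (13): [1], [2], [3], [4], [5], [6], [7], [8], [9], [10], [11], [12], [13]
  1-simplices (29): (29 of them)
  2-simplices (16): [1,2,4], [1,2,5], [1,4,8], [1,5,7], [1,7,9], [1,8,9], [2,3,4], [2,3,7], [2,5,9], [2,7,8], [2,8,9], [3,4,8], [3,5,8], [3,5,9], [3,7,9], [5,7,8]

giving chain groups C_0 ≅ Z^13, C_1 ≅ Z^29, C_2 ≅ Z^16.

∂_1: C_1 → C_0 maps an edge to its endpoints' difference, ∂[p,q] = q − p.
This gives a 13×29 integer matrix of rank 11; reducing to Smith normal form yields diagonal entries (1,1,1,1,1,1,1,1,1,1,1).

∂_2: C_2 → C_1 acts by ∂[p,q,r] = [q,r] − [p,r] + [p,q]. For instance
  ∂[2,5,9] = [5,9] − [2,9] + [2,5],
  ∂[2,8,9] = [8,9] − [2,9] + [2,8].
The 29×16 boundary matrix has rank 15 and Smith normal form diag(1,1,1,1,1,1,1,1,1,1,1,1,1,1,1).

Computing H_k = (kernel of ∂_k) / (image of ∂_{k+1}):

  H_0: rank C_0 − rank ∂_1 = 13 − 11 = 2, and the invariant factors of ∂_1 are all 1, so H_0 = Z^2.
  H_1: rank ker ∂_1 − rank ∂_2 = (29 − 11) − 15 = 3, and the invariant factors of ∂_2 are all 1, so H_1 = Z^3.
  H_2: rank ker ∂_2 − rank ∂_3 = (16 − 15) − 0 = 1, and there is no ∂_3, so H_2 = Z.

As a check, the Euler characteristic is 13 − 29 + 16 = 0, which agrees with 2 − 3 + 1 = 0.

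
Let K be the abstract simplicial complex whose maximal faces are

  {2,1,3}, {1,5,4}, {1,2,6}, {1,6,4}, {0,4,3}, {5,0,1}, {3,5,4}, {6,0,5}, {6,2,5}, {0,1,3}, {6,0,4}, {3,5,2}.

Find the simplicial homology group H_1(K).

Fix the vertex order 0 < 1 < 2 < 3 < 4 < 5 < 6 and write every simplex with vertices in increasing order. Then dim K = 2 and the simplices of K are:

  0-simplices (7): [0], [1], [2], [3], [4], [5], [6]
  1-simplices (18): [0,1], [0,3], [0,4], [0,5], [0,6], [1,2], [1,3], [1,4], [1,5], [1,6], [2,3], [2,5], [2,6], [3,4], [3,5], [4,5], [4,6], [5,6]
  2-simplices (12): [0,1,3], [0,1,5], [0,3,4], [0,4,6], [0,5,6], [1,2,3], [1,2,6], [1,4,5], [1,4,6], [2,3,5], [2,5,6], [3,4,5]

so the chain groups are C_0 ≅ Z^7, C_1 ≅ Z^18, C_2 ≅ Z^12.

The boundary map ∂_1: C_1 → C_0 maps an edge to its endpoints' difference, ∂[p,q] = q − p.
This gives a 7×18 integer matrix of rank 6; reducing to Smith normal form yields diagonal entries (1,1,1,1,1,1).

∂_2: C_2 → C_1 maps a triangle to the signed sum of its edges. For instance
  ∂[2,3,5] = [3,5] − [2,5] + [2,3],
  ∂[2,5,6] = [5,6] − [2,6] + [2,5].
This gives a 18×12 integer matrix of rank 12; reducing to Smith normal form yields diagonal entries (1,1,1,1,1,1,1,1,1,1,1,2).

Reading off H_k = ker ∂_k / im ∂_{k+1}:

  H_1: rank ker ∂_1 − rank ∂_2 = (18 − 6) − 12 = 0, and ∂_2 has invariant factor 2 > 1, so H_1 = Z/2.

H_1 ≅ Z/2.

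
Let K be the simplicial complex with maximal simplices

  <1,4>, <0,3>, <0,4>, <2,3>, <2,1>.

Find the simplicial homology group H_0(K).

Order the vertices as 0 < 1 < 2 < 3 < 4. Listing each simplex with vertices in this order, K has dimension 1 with simplices:

  0-simplices (5): [0], [1], [2], [3], [4]
  1-simplices (5): [0,3], [0,4], [1,2], [1,4], [2,3]

giving chain groups C_0 ≅ Z^5, C_1 ≅ Z^5.

Boundary ∂_1: C_1 → C_0 sends each edge [p,q] (with p < q) to q − p. For instance
  ∂[1,4] = [4] − [1].
As a 5×5 matrix over Z this has rank 4, with invariant factors (1,1,1,1).

Reading off H_k = ker ∂_k / im ∂_{k+1}:

  H_0: rank C_0 − rank ∂_1 = 5 − 4 = 1, and the invariant factors of ∂_1 are all 1, so H_0 = Z.

H_0 ≅ Z.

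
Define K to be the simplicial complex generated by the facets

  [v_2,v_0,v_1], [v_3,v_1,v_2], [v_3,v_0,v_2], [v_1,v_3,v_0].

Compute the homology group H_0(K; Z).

H_0 = Z.

Fix the vertex order v_0 < v_1 < v_2 < v_3 and write every simplex with vertices in increasing order. Then dim K = 2 and the simplices of K are:

  0-simplices (4): [v_0], [v_1], [v_2], [v_3]
  1-simplices (6): [v_0,v_1], [v_0,v_2], [v_0,v_3], [v_1,v_2], [v_1,v_3], [v_2,v_3]
  2-simplices (4): [v_0,v_1,v_2], [v_0,v_1,v_3], [v_0,v_2,v_3], [v_1,v_2,v_3]

Hence C_0 ≅ Z^4, C_1 ≅ Z^6, C_2 ≅ Z^4.

Boundary ∂_1: C_1 → C_0 maps an edge to its endpoints' difference, ∂[p,q] = q − p. For instance
  ∂[v_0,v_2] = [v_2] − [v_0].
The resulting 4×6 matrix has rank 3, and its Smith normal form has invariant factors (1,1,1).

∂_2: C_2 → C_1 acts by ∂[p,q,r] = [q,r] − [p,r] + [p,q]. For instance
  ∂[v_0,v_1,v_3] = [v_1,v_3] − [v_0,v_3] + [v_0,v_1],
  ∂[v_0,v_2,v_3] = [v_2,v_3] − [v_0,v_3] + [v_0,v_2].
The resulting 6×4 matrix has rank 3, and its Smith normal form has invariant factors (1,1,1).

Computing H_k = (kernel of ∂_k) / (image of ∂_{k+1}):

  H_0: rank C_0 − rank ∂_1 = 4 − 3 = 1, and the invariant factors of ∂_1 are all 1, so H_0 ≅ Z.

(K is a triangulation of the 2-sphere S^2.)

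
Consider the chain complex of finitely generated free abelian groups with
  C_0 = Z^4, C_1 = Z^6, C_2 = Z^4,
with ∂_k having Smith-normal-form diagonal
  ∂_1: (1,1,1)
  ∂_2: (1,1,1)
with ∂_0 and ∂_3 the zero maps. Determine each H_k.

H_0 = Z,  H_1 = 0,  H_2 = Z.

H_0: b_0 = 4 − 0 − 3 = 1; torsion from ∂_1 factors > 1: none. So H_0 = Z.
H_1: b_1 = 6 − 3 − 3 = 0; torsion from ∂_2 factors > 1: none. So H_1 = 0.
H_2: b_2 = 4 − 3 − 0 = 1; torsion from ∂_3 factors > 1: none. So H_2 = Z.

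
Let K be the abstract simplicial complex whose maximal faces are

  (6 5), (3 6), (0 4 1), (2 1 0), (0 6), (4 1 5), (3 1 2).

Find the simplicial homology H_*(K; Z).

K has 7 vertices, 12 edges, 4 triangles.
rank ∂_0 = 0, rank ∂_1 = 6 ⇒ b_0 = 7 − 0 − 6 = 1; all invariant factors of ∂_1 are 1 so no torsion. So H_0 ≅ Z.
rank ∂_1 = 6, rank ∂_2 = 4 ⇒ b_1 = 12 − 6 − 4 = 2; all invariant factors of ∂_2 are 1 so no torsion. So H_1 ≅ Z^2.
rank ∂_2 = 4, rank ∂_3 = 0 ⇒ b_2 = 4 − 4 − 0 = 0. So H_2 ≅ 0.

H_0 = Z,  H_1 = Z^2,  H_2 = 0.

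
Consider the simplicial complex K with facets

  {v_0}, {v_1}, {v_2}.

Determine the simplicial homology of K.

H_0 ≅ Z^3.

Fix the vertex order v_0 < v_1 < v_2 and write every simplex with vertices in increasing order. Then dim K = 0 and the simplices of K are:

  0-simplices (3): [v_0], [v_1], [v_2]

Hence C_0 ≅ Z^3.

Now H_k = ker ∂_k / im ∂_{k+1}, so:

  H_0: rank C_0 − rank ∂_1 = 3 − 0 = 3, and there is no ∂_1, so H_0 = Z^3.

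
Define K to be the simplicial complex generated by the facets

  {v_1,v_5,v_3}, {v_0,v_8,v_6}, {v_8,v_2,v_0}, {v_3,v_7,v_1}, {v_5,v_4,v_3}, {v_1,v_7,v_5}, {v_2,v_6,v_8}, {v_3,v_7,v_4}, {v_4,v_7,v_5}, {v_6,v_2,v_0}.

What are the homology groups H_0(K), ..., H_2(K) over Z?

K has 9 vertices, 15 edges, 10 triangles.
rank ∂_0 = 0, rank ∂_1 = 7 ⇒ b_0 = 9 − 0 − 7 = 2; all invariant factors of ∂_1 are 1 so no torsion. So H_0 ≅ Z^2.
rank ∂_1 = 7, rank ∂_2 = 8 ⇒ b_1 = 15 − 7 − 8 = 0; all invariant factors of ∂_2 are 1 so no torsion. So H_1 ≅ 0.
rank ∂_2 = 8, rank ∂_3 = 0 ⇒ b_2 = 10 − 8 − 0 = 2. So H_2 ≅ Z^2.

H_0 ≅ Z^2,  H_1 = 0,  H_2 ≅ Z^2.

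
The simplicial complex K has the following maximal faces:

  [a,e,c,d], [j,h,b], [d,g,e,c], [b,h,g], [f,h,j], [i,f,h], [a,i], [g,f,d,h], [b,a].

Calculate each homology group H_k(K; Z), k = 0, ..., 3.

K has 10 vertices, 23 edges, 15 triangles, 3 3-simplices.
rank ∂_0 = 0, rank ∂_1 = 9 ⇒ b_0 = 10 − 0 − 9 = 1; all invariant factors of ∂_1 are 1 so no torsion. So H_0 = Z.
rank ∂_1 = 9, rank ∂_2 = 12 ⇒ b_1 = 23 − 9 − 12 = 2; all invariant factors of ∂_2 are 1 so no torsion. So H_1 = Z^2.
rank ∂_2 = 12, rank ∂_3 = 3 ⇒ b_2 = 15 − 12 − 3 = 0; all invariant factors of ∂_3 are 1 so no torsion. So H_2 = 0.
rank ∂_3 = 3, rank ∂_4 = 0 ⇒ b_3 = 3 − 3 − 0 = 0. So H_3 = 0.

H_0 = Z,  H_1 = Z^2,  H_2 = 0,  H_3 = 0.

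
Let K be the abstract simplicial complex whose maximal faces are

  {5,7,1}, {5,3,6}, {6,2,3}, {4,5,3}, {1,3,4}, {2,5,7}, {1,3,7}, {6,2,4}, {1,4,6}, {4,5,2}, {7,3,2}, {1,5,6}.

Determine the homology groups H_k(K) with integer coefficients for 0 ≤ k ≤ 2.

Order the vertices as 1 < 2 < 3 < 4 < 5 < 6 < 7. Listing each simplex with vertices in this order, K has dimension 2 with simplices:

  0-simplices (7): [1], [2], [3], [4], [5], [6], [7]
  1-simplices (18): [1,3], [1,4], [1,5], [1,6], [1,7], [2,3], [2,4], [2,5], [2,6], [2,7], [3,4], [3,5], [3,6], [3,7], [4,5], [4,6], [5,6], [5,7]
  2-simplices (12): [1,3,4], [1,3,7], [1,4,6], [1,5,6], [1,5,7], [2,3,6], [2,3,7], [2,4,5], [2,4,6], [2,5,7], [3,4,5], [3,5,6]

giving chain groups C_0 ≅ Z^7, C_1 ≅ Z^18, C_2 ≅ Z^12.

Boundary ∂_1: C_1 → C_0 sends each edge [p,q] (with p < q) to q − p. For instance
  ∂[2,5] = [5] − [2].
This gives a 7×18 integer matrix of rank 6; reducing to Smith normal form yields diagonal entries (1,1,1,1,1,1).

The boundary map ∂_2: C_2 → C_1 sends each 2-simplex [p,q,r] to [q,r] − [p,r] + [p,q]. For instance
  ∂[2,3,7] = [3,7] − [2,7] + [2,3],
  ∂[1,5,7] = [5,7] − [1,7] + [1,5].
The resulting 18×12 matrix has rank 12, and its Smith normal form has invariant factors (1,1,1,1,1,1,1,1,1,1,1,2).

Computing H_k = (kernel of ∂_k) / (image of ∂_{k+1}):

  H_0: rank C_0 − rank ∂_1 = 7 − 6 = 1, and the invariant factors of ∂_1 are all 1, so H_0 = Z.
  H_1: rank ker ∂_1 − rank ∂_2 = (18 − 6) − 12 = 0, and ∂_2 has invariant factor 2 > 1, so H_1 = Z/2.
  H_2: rank ker ∂_2 − rank ∂_3 = (12 − 12) − 0 = 0, and there is no ∂_3, so H_2 = 0.

H_0 = Z,  H_1 = Z/2,  H_2 = 0.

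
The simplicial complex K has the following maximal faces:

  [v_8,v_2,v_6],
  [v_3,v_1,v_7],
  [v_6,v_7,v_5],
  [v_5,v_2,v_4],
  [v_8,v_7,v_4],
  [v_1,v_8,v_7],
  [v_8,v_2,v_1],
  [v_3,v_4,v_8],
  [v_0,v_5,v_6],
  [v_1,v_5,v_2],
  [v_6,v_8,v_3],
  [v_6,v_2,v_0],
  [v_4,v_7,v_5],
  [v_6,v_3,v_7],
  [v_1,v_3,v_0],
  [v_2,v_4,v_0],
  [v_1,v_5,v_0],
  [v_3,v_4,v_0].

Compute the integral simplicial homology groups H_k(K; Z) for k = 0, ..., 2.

H_0 ≅ Z,  H_1 ≅ Z ⊕ Z/2Z,  H_2 = 0.

Fix the vertex order v_0 < v_1 < v_2 < v_3 < v_4 < v_5 < v_6 < v_7 < v_8 and write every simplex with vertices in increasing order. Then dim K = 2 and the simplices of K are:

  0-simplices (9): [v_0], [v_1], [v_2], [v_3], [v_4], [v_5], [v_6], [v_7], [v_8]
  1-simplices (27): (27 of them)
  2-simplices (18): (18 of them)

Hence C_0 ≅ Z^9, C_1 ≅ Z^27, C_2 ≅ Z^18.

∂_1: C_1 → C_0 maps an edge to its endpoints' difference, ∂[p,q] = q − p. For instance
  ∂[v_7,v_8] = [v_8] − [v_7].
The 9×27 boundary matrix has rank 8 and Smith normal form diag(1,1,1,1,1,1,1,1).

The boundary map ∂_2: C_2 → C_1 acts by ∂[p,q,r] = [q,r] − [p,r] + [p,q]. For instance
  ∂[v_1,v_2,v_5] = [v_2,v_5] − [v_1,v_5] + [v_1,v_2],
  ∂[v_5,v_6,v_7] = [v_6,v_7] − [v_5,v_7] + [v_5,v_6].
This gives a 27×18 integer matrix of rank 18; reducing to Smith normal form yields diagonal entries (1,1,1,1,1,1,1,1,1,1,1,1,1,1,1,1,1,2).

Now H_k = ker ∂_k / im ∂_{k+1}, so:

  H_0: rank C_0 − rank ∂_1 = 9 − 8 = 1, and the invariant factors of ∂_1 are all 1, so H_0 = Z.
  H_1: rank ker ∂_1 − rank ∂_2 = (27 − 8) − 18 = 1, and ∂_2 has invariant factor 2 > 1, so H_1 = Z ⊕ Z/2Z.
  H_2: rank ker ∂_2 − rank ∂_3 = (18 − 18) − 0 = 0, and there is no ∂_3, so H_2 = 0.

As a check, the Euler characteristic is 9 − 27 + 18 = 0, which agrees with 1 − 1 + 0 = 0.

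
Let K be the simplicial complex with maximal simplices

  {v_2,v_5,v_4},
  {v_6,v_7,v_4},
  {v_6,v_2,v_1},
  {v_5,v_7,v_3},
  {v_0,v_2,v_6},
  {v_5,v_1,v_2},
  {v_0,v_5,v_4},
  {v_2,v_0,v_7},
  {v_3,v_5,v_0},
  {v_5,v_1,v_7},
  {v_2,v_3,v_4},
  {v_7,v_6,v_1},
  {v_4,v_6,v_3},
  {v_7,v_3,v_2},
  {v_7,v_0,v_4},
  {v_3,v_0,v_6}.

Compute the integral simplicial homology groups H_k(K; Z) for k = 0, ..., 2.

We work with the vertex ordering v_0 < v_1 < v_2 < v_3 < v_4 < v_5 < v_6 < v_7. The simplices of K, each written with vertices in increasing order, are:

  0-simplices (8): [v_0], [v_1], [v_2], [v_3], [v_4], [v_5], [v_6], [v_7]
  1-simplices (24): (24 of them)
  2-simplices (16): (16 of them)

giving chain groups C_0 ≅ Z^8, C_1 ≅ Z^24, C_2 ≅ Z^16.

∂_1: C_1 → C_0 is given by ∂[p,q] = [q] − [p].
This gives a 8×24 integer matrix of rank 7; reducing to Smith normal form yields diagonal entries (1,1,1,1,1,1,1).

The boundary map ∂_2: C_2 → C_1 maps a triangle to the signed sum of its edges. For instance
  ∂[v_4,v_6,v_7] = [v_6,v_7] − [v_4,v_7] + [v_4,v_6],
  ∂[v_0,v_2,v_7] = [v_2,v_7] − [v_0,v_7] + [v_0,v_2].
This gives a 24×16 integer matrix of rank 15; reducing to Smith normal form yields diagonal entries (1,1,1,1,1,1,1,1,1,1,1,1,1,1,1).

From H_k ≅ ker(∂_k) / im(∂_{k+1}) we obtain:

  H_0: rank C_0 − rank ∂_1 = 8 − 7 = 1, and the invariant factors of ∂_1 are all 1, so H_0 = Z.
  H_1: rank ker ∂_1 − rank ∂_2 = (24 − 7) − 15 = 2, and the invariant factors of ∂_2 are all 1, so H_1 = Z^2.
  H_2: rank ker ∂_2 − rank ∂_3 = (16 − 15) − 0 = 1, and there is no ∂_3, so H_2 = Z.

H_0 = Z,  H_1 = Z^2,  H_2 = Z.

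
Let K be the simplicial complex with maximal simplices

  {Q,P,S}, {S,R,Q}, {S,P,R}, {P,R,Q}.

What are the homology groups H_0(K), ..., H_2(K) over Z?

H_0 ≅ Z,  H_1 = 0,  H_2 ≅ Z.

Order the vertices as P < Q < R < S. Listing each simplex with vertices in this order, K has dimension 2 with simplices:

  0-simplices (4): P, Q, R, S
  1-simplices (6): PQ, PR, PS, QR, QS, RS
  2-simplices (4): PQR, PQS, PRS, QRS

Hence C_0 ≅ Z^4, C_1 ≅ Z^6, C_2 ≅ Z^4.

Boundary ∂_1: C_1 → C_0 maps an edge to its endpoints' difference, ∂[p,q] = q − p.
This gives a 4×6 integer matrix of rank 3; reducing to Smith normal form yields diagonal entries (1,1,1).

The boundary map ∂_2: C_2 → C_1 sends each 2-simplex [p,q,r] to [q,r] − [p,r] + [p,q]. For instance
  ∂PQR = QR − PR + PQ,
  ∂PRS = RS − PS + PR.
The resulting 6×4 matrix has rank 3, and its Smith normal form has invariant factors (1,1,1).

Reading off H_k = ker ∂_k / im ∂_{k+1}:

  H_0: rank C_0 − rank ∂_1 = 4 − 3 = 1, and the invariant factors of ∂_1 are all 1, so H_0 ≅ Z.
  H_1: rank ker ∂_1 − rank ∂_2 = (6 − 3) − 3 = 0, and the invariant factors of ∂_2 are all 1, so H_1 ≅ 0.
  H_2: rank ker ∂_2 − rank ∂_3 = (4 − 3) − 0 = 1, and there is no ∂_3, so H_2 ≅ Z.

As a check, the Euler characteristic is 4 − 6 + 4 = 2, which agrees with 1 − 0 + 1 = 2.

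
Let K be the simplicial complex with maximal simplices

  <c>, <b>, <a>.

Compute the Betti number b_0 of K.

b_0 = 3.

Fix the vertex order a < b < c and write every simplex with vertices in increasing order. Then dim K = 0 and the simplices of K are:

  0-simplices (3): a, b, c

Hence C_0 ≅ Z^3.

Reading off H_k = ker ∂_k / im ∂_{k+1}:

  H_0: rank C_0 − rank ∂_1 = 3 − 0 = 3, and there is no ∂_1, so H_0 = Z^3.

Hence the Betti numbers are b_0 = 3.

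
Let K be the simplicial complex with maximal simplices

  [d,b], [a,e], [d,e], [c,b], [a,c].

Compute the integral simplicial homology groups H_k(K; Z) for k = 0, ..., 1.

We work with the vertex ordering a < b < c < d < e. The simplices of K, each written with vertices in increasing order, are:

  0-simplices (5): a, b, c, d, e
  1-simplices (5): ac, ae, bc, bd, de

Hence C_0 ≅ Z^5, C_1 ≅ Z^5.

Boundary ∂_1: C_1 → C_0 sends each edge [p,q] (with p < q) to q − p.
As a 5×5 matrix over Z this has rank 4, with invariant factors (1,1,1,1).

Reading off H_k = ker ∂_k / im ∂_{k+1}:

  H_0: rank C_0 − rank ∂_1 = 5 − 4 = 1, and the invariant factors of ∂_1 are all 1, so H_0 = Z.
  H_1: rank ker ∂_1 − rank ∂_2 = (5 − 4) − 0 = 1, and there is no ∂_2, so H_1 = Z.

As a check, the Euler characteristic is 5 − 5 = 0, which agrees with 1 − 1 = 0.
(K is a triangulation of the circle S^1.)

H_0 ≅ Z,  H_1 ≅ Z.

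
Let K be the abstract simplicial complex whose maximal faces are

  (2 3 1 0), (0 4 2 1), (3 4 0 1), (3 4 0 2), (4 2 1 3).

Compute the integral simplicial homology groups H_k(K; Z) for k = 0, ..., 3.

Fix the vertex order 0 < 1 < 2 < 3 < 4 and write every simplex with vertices in increasing order. Then dim K = 3 and the simplices of K are:

  0-simplices (5): [0], [1], [2], [3], [4]
  1-simplices (10): [0,1], [0,2], [0,3], [0,4], [1,2], [1,3], [1,4], [2,3], [2,4], [3,4]
  2-simplices (10): [0,1,2], [0,1,3], [0,1,4], [0,2,3], [0,2,4], [0,3,4], [1,2,3], [1,2,4], [1,3,4], [2,3,4]
  3-simplices (5): [0,1,2,3], [0,1,2,4], [0,1,3,4], [0,2,3,4], [1,2,3,4]

Hence C_0 ≅ Z^5, C_1 ≅ Z^10, C_2 ≅ Z^10, C_3 ≅ Z^5.

The boundary map ∂_1: C_1 → C_0 is given by ∂[p,q] = [q] − [p]. For instance
  ∂[1,3] = [3] − [1].
The 5×10 boundary matrix has rank 4 and Smith normal form diag(1,1,1,1).

∂_2: C_2 → C_1 acts by ∂[p,q,r] = [q,r] − [p,r] + [p,q]. For instance
  ∂[1,2,4] = [2,4] − [1,4] + [1,2],
  ∂[0,3,4] = [3,4] − [0,4] + [0,3].
This gives a 10×10 integer matrix of rank 6; reducing to Smith normal form yields diagonal entries (1,1,1,1,1,1).

The boundary map ∂_3: C_3 → C_2 sends each 3-simplex σ to the alternating sum Σ_i (−1)^i (σ with its i-th vertex removed). For instance
  ∂[1,2,3,4] = [2,3,4] − [1,3,4] + [1,2,4] − [1,2,3],
  ∂[0,2,3,4] = [2,3,4] − [0,3,4] + [0,2,4] − [0,2,3].
The 10×5 boundary matrix has rank 4 and Smith normal form diag(1,1,1,1).

Reading off H_k = ker ∂_k / im ∂_{k+1}:

  H_0: rank C_0 − rank ∂_1 = 5 − 4 = 1, and the invariant factors of ∂_1 are all 1, so H_0 = Z.
  H_1: rank ker ∂_1 − rank ∂_2 = (10 − 4) − 6 = 0, and the invariant factors of ∂_2 are all 1, so H_1 = 0.
  H_2: rank ker ∂_2 − rank ∂_3 = (10 − 6) − 4 = 0, and the invariant factors of ∂_3 are all 1, so H_2 = 0.
  H_3: rank ker ∂_3 − rank ∂_4 = (5 − 4) − 0 = 1, and there is no ∂_4, so H_3 = Z.

H_0 ≅ Z,  H_1 = 0,  H_2 = 0,  H_3 ≅ Z.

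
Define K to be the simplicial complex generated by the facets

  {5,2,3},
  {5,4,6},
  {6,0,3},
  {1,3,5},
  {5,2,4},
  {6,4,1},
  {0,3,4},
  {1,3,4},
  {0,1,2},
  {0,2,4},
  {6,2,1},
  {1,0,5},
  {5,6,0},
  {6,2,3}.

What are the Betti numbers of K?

Fix the vertex order 0 < 1 < 2 < 3 < 4 < 5 < 6 and write every simplex with vertices in increasing order. Then dim K = 2 and the simplices of K are:

  0-simplices (7): [0], [1], [2], [3], [4], [5], [6]
  1-simplices (21): [0,1], [0,2], [0,3], [0,4], [0,5], [0,6], [1,2], [1,3], [1,4], [1,5], [1,6], [2,3], [2,4], [2,5], [2,6], [3,4], [3,5], [3,6], [4,5], [4,6], [5,6]
  2-simplices (14): [0,1,2], [0,1,5], [0,2,4], [0,3,4], [0,3,6], [0,5,6], [1,2,6], [1,3,4], [1,3,5], [1,4,6], [2,3,5], [2,3,6], [2,4,5], [4,5,6]

so the chain groups are C_0 ≅ Z^7, C_1 ≅ Z^21, C_2 ≅ Z^14.

Boundary ∂_1: C_1 → C_0 is given by ∂[p,q] = [q] − [p]. For instance
  ∂[4,5] = [5] − [4].
This gives a 7×21 integer matrix of rank 6; reducing to Smith normal form yields diagonal entries (1,1,1,1,1,1).

Boundary ∂_2: C_2 → C_1 acts by ∂[p,q,r] = [q,r] − [p,r] + [p,q]. For instance
  ∂[0,1,2] = [1,2] − [0,2] + [0,1],
  ∂[2,3,5] = [3,5] − [2,5] + [2,3].
The 21×14 boundary matrix has rank 13 and Smith normal form diag(1,1,1,1,1,1,1,1,1,1,1,1,1).

Reading off H_k = ker ∂_k / im ∂_{k+1}:

  H_0: rank C_0 − rank ∂_1 = 7 − 6 = 1, and the invariant factors of ∂_1 are all 1, so H_0 = Z.
  H_1: rank ker ∂_1 − rank ∂_2 = (21 − 6) − 13 = 2, and the invariant factors of ∂_2 are all 1, so H_1 = Z^2.
  H_2: rank ker ∂_2 − rank ∂_3 = (14 − 13) − 0 = 1, and there is no ∂_3, so H_2 = Z.

Hence the Betti numbers are b_0 = 1, b_1 = 2, b_2 = 1.

b_0 = 1, b_1 = 2, b_2 = 1.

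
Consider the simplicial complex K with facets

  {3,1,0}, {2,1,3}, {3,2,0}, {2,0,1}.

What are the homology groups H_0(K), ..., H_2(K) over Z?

Fix the vertex order 0 < 1 < 2 < 3 and write every simplex with vertices in increasing order. Then dim K = 2 and the simplices of K are:

  0-simplices (4): [0], [1], [2], [3]
  1-simplices (6): [0,1], [0,2], [0,3], [1,2], [1,3], [2,3]
  2-simplices (4): [0,1,2], [0,1,3], [0,2,3], [1,2,3]

so the chain groups are C_0 ≅ Z^4, C_1 ≅ Z^6, C_2 ≅ Z^4.

∂_1: C_1 → C_0 maps an edge to its endpoints' difference, ∂[p,q] = q − p. For instance
  ∂[2,3] = [3] − [2].
The resulting 4×6 matrix has rank 3, and its Smith normal form has invariant factors (1,1,1).

The boundary map ∂_2: C_2 → C_1 acts by ∂[p,q,r] = [q,r] − [p,r] + [p,q]. For instance
  ∂[0,2,3] = [2,3] − [0,3] + [0,2],
  ∂[1,2,3] = [2,3] − [1,3] + [1,2].
As a 6×4 matrix over Z this has rank 3, with invariant factors (1,1,1).

Now H_k = ker ∂_k / im ∂_{k+1}, so:

  H_0: rank C_0 − rank ∂_1 = 4 − 3 = 1, and the invariant factors of ∂_1 are all 1, so H_0 = Z.
  H_1: rank ker ∂_1 − rank ∂_2 = (6 − 3) − 3 = 0, and the invariant factors of ∂_2 are all 1, so H_1 = 0.
  H_2: rank ker ∂_2 − rank ∂_3 = (4 − 3) − 0 = 1, and there is no ∂_3, so H_2 = Z.

H_0 ≅ Z,  H_1 = 0,  H_2 ≅ Z.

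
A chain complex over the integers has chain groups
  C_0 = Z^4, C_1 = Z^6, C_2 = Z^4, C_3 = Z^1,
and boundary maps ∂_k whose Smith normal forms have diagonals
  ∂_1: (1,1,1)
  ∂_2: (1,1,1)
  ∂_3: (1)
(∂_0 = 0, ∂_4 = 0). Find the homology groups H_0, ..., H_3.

H_0: b_0 = 4 − 0 − 3 = 1; torsion from ∂_1 factors > 1: none. So H_0 = Z.
H_1: b_1 = 6 − 3 − 3 = 0; torsion from ∂_2 factors > 1: none. So H_1 = 0.
H_2: b_2 = 4 − 3 − 1 = 0; torsion from ∂_3 factors > 1: none. So H_2 = 0.
H_3: b_3 = 1 − 1 − 0 = 0; torsion from ∂_4 factors > 1: none. So H_3 = 0.

H_0 = Z,  H_1 = 0,  H_2 = 0,  H_3 = 0.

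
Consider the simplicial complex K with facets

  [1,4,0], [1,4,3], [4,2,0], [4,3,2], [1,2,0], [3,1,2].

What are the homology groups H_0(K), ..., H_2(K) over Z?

Order the vertices as 0 < 1 < 2 < 3 < 4. Listing each simplex with vertices in this order, K has dimension 2 with simplices:

  0-simplices (5): [0], [1], [2], [3], [4]
  1-simplices (9): [0,1], [0,2], [0,4], [1,2], [1,3], [1,4], [2,3], [2,4], [3,4]
  2-simplices (6): [0,1,2], [0,1,4], [0,2,4], [1,2,3], [1,3,4], [2,3,4]

giving chain groups C_0 ≅ Z^5, C_1 ≅ Z^9, C_2 ≅ Z^6.

Boundary ∂_1: C_1 → C_0 maps an edge to its endpoints' difference, ∂[p,q] = q − p.
The resulting 5×9 matrix has rank 4, and its Smith normal form has invariant factors (1,1,1,1).

Boundary ∂_2: C_2 → C_1 maps a triangle to the signed sum of its edges. For instance
  ∂[0,1,4] = [1,4] − [0,4] + [0,1],
  ∂[0,2,4] = [2,4] − [0,4] + [0,2].
The resulting 9×6 matrix has rank 5, and its Smith normal form has invariant factors (1,1,1,1,1).

Reading off H_k = ker ∂_k / im ∂_{k+1}:

  H_0: rank C_0 − rank ∂_1 = 5 − 4 = 1, and the invariant factors of ∂_1 are all 1, so H_0 ≅ Z.
  H_1: rank ker ∂_1 − rank ∂_2 = (9 − 4) − 5 = 0, and the invariant factors of ∂_2 are all 1, so H_1 ≅ 0.
  H_2: rank ker ∂_2 − rank ∂_3 = (6 − 5) − 0 = 1, and there is no ∂_3, so H_2 ≅ Z.

As a check, the Euler characteristic is 5 − 9 + 6 = 2, which agrees with 1 − 0 + 1 = 2.

H_0 ≅ Z,  H_1 = 0,  H_2 ≅ Z.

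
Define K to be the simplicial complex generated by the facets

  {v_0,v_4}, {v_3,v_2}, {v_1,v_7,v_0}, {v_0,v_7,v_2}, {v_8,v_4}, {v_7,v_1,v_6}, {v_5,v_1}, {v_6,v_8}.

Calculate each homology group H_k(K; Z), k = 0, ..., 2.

K has 9 vertices, 12 edges, 3 triangles.
rank ∂_0 = 0, rank ∂_1 = 8 ⇒ b_0 = 9 − 0 − 8 = 1; all invariant factors of ∂_1 are 1 so no torsion. So H_0 ≅ Z.
rank ∂_1 = 8, rank ∂_2 = 3 ⇒ b_1 = 12 − 8 − 3 = 1; all invariant factors of ∂_2 are 1 so no torsion. So H_1 ≅ Z.
rank ∂_2 = 3, rank ∂_3 = 0 ⇒ b_2 = 3 − 3 − 0 = 0. So H_2 ≅ 0.

H_0 = Z,  H_1 = Z,  H_2 = 0.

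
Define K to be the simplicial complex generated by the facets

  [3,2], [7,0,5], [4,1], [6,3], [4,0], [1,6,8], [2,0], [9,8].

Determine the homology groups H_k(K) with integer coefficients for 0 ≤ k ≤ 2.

We work with the vertex ordering 0 < 1 < 2 < 3 < 4 < 5 < 6 < 7 < 8 < 9. The simplices of K, each written with vertices in increasing order, are:

  0-simplices (10): [0], [1], [2], [3], [4], [5], [6], [7], [8], [9]
  1-simplices (12): [0,2], [0,4], [0,5], [0,7], [1,4], [1,6], [1,8], [2,3], [3,6], [5,7], [6,8], [8,9]
  2-simplices (2): [0,5,7], [1,6,8]

so the chain groups are C_0 ≅ Z^10, C_1 ≅ Z^12, C_2 ≅ Z^2.

Boundary ∂_1: C_1 → C_0 sends each edge [p,q] (with p < q) to q − p. For instance
  ∂[0,7] = [7] − [0].
This gives a 10×12 integer matrix of rank 9; reducing to Smith normal form yields diagonal entries (1,1,1,1,1,1,1,1,1).

The boundary map ∂_2: C_2 → C_1 acts by ∂[p,q,r] = [q,r] − [p,r] + [p,q]. For instance
  ∂[0,5,7] = [5,7] − [0,7] + [0,5],
  ∂[1,6,8] = [6,8] − [1,8] + [1,6].
The resulting 12×2 matrix has rank 2, and its Smith normal form has invariant factors (1,1).

Computing H_k = (kernel of ∂_k) / (image of ∂_{k+1}):

  H_0: rank C_0 − rank ∂_1 = 10 − 9 = 1, and the invariant factors of ∂_1 are all 1, so H_0 = Z.
  H_1: rank ker ∂_1 − rank ∂_2 = (12 − 9) − 2 = 1, and the invariant factors of ∂_2 are all 1, so H_1 = Z.
  H_2: rank ker ∂_2 − rank ∂_3 = (2 − 2) − 0 = 0, and there is no ∂_3, so H_2 = 0.

As a check, the Euler characteristic is 10 − 12 + 2 = 0, which agrees with 1 − 1 + 0 = 0.

H_0 ≅ Z,  H_1 ≅ Z,  H_2 = 0.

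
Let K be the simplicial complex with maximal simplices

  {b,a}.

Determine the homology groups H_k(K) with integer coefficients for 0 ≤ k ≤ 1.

Fix the vertex order a < b and write every simplex with vertices in increasing order. Then dim K = 1 and the simplices of K are:

  0-simplices (2): a, b
  1-simplices (1): ab

Hence C_0 ≅ Z^2, C_1 ≅ Z^1.

Boundary ∂_1: C_1 → C_0 sends each edge [p,q] (with p < q) to q − p. For instance
  ∂ab = b − a.
As a 2×1 matrix over Z this has rank 1, with invariant factors (1).

Reading off H_k = ker ∂_k / im ∂_{k+1}:

  H_0: rank C_0 − rank ∂_1 = 2 − 1 = 1, and the invariant factors of ∂_1 are all 1, so H_0 = Z.
  H_1: rank ker ∂_1 − rank ∂_2 = (1 − 1) − 0 = 0, and there is no ∂_2, so H_1 = 0.

H_0 = Z,  H_1 = 0.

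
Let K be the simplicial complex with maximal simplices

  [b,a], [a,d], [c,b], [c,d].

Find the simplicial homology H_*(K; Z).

Take the total order a < b < c < d on the vertex set. Then K (dimension 1) consists of the simplices:

  0-simplices (4): a, b, c, d
  1-simplices (4): ab, ad, bc, cd

giving chain groups C_0 ≅ Z^4, C_1 ≅ Z^4.

Boundary ∂_1: C_1 → C_0 is given by ∂[p,q] = [q] − [p]. For instance
  ∂ad = d − a.
As a 4×4 matrix over Z this has rank 3, with invariant factors (1,1,1).

Computing H_k = (kernel of ∂_k) / (image of ∂_{k+1}):

  H_0: rank C_0 − rank ∂_1 = 4 − 3 = 1, and the invariant factors of ∂_1 are all 1, so H_0 = Z.
  H_1: rank ker ∂_1 − rank ∂_2 = (4 − 3) − 0 = 1, and there is no ∂_2, so H_1 = Z.

As a check, the Euler characteristic is 4 − 4 = 0, which agrees with 1 − 1 = 0.
(K is a triangulation of the circle S^1.)

H_0 = Z,  H_1 = Z.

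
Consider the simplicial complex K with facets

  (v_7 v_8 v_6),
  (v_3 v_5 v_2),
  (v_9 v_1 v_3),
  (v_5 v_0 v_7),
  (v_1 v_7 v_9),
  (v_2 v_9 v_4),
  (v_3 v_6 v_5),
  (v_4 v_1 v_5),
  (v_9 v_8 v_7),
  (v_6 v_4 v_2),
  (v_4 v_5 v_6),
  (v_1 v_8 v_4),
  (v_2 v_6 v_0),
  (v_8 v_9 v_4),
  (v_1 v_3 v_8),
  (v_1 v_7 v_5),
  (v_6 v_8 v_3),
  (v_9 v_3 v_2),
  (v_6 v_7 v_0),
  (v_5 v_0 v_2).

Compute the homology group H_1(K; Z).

Take the total order v_0 < v_1 < v_2 < v_3 < v_4 < v_5 < v_6 < v_7 < v_8 < v_9 on the vertex set. Then K (dimension 2) consists of the simplices:

  0-simplices (10): [v_0], [v_1], [v_2], [v_3], [v_4], [v_5], [v_6], [v_7], [v_8], [v_9]
  1-simplices (30): (30 of them)
  2-simplices (20): (20 of them)

so the chain groups are C_0 ≅ Z^10, C_1 ≅ Z^30, C_2 ≅ Z^20.

The boundary map ∂_1: C_1 → C_0 maps an edge to its endpoints' difference, ∂[p,q] = q − p. For instance
  ∂[v_4,v_9] = [v_9] − [v_4].
This gives a 10×30 integer matrix of rank 9; reducing to Smith normal form yields diagonal entries (1,1,1,1,1,1,1,1,1).

The boundary map ∂_2: C_2 → C_1 maps a triangle to the signed sum of its edges. For instance
  ∂[v_0,v_2,v_6] = [v_2,v_6] − [v_0,v_6] + [v_0,v_2],
  ∂[v_1,v_4,v_5] = [v_4,v_5] − [v_1,v_5] + [v_1,v_4].
The resulting 30×20 matrix has rank 20, and its Smith normal form has invariant factors (1,1,1,1,1,1,1,1,1,1,1,1,1,1,1,1,1,1,1,2).

From H_k ≅ ker(∂_k) / im(∂_{k+1}) we obtain:

  H_1: rank ker ∂_1 − rank ∂_2 = (30 − 9) − 20 = 1, and ∂_2 has invariant factor 2 > 1, so H_1 = Z ⊕ Z/2.

H_1 ≅ Z ⊕ Z/2.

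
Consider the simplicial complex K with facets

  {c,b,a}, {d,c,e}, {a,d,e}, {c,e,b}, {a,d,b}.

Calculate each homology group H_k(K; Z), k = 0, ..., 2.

H_0 = Z,  H_1 = Z,  H_2 = 0.

Take the total order a < b < c < d < e on the vertex set. Then K (dimension 2) consists of the simplices:

  0-simplices (5): a, b, c, d, e
  1-simplices (10): ab, ac, ad, ae, bc, bd, be, cd, ce, de
  2-simplices (5): abc, abd, ade, bce, cde

giving chain groups C_0 ≅ Z^5, C_1 ≅ Z^10, C_2 ≅ Z^5.

Boundary ∂_1: C_1 → C_0 maps an edge to its endpoints' difference, ∂[p,q] = q − p.
As a 5×10 matrix over Z this has rank 4, with invariant factors (1,1,1,1).

∂_2: C_2 → C_1 maps a triangle to the signed sum of its edges. For instance
  ∂cde = de − ce + cd,
  ∂ade = de − ae + ad.
As a 10×5 matrix over Z this has rank 5, with invariant factors (1,1,1,1,1).

Now H_k = ker ∂_k / im ∂_{k+1}, so:

  H_0: rank C_0 − rank ∂_1 = 5 − 4 = 1, and the invariant factors of ∂_1 are all 1, so H_0 = Z.
  H_1: rank ker ∂_1 − rank ∂_2 = (10 − 4) − 5 = 1, and the invariant factors of ∂_2 are all 1, so H_1 = Z.
  H_2: rank ker ∂_2 − rank ∂_3 = (5 − 5) − 0 = 0, and there is no ∂_3, so H_2 = 0.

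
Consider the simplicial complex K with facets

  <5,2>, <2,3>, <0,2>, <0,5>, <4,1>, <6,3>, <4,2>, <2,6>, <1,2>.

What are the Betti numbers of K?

Order the vertices as 0 < 1 < 2 < 3 < 4 < 5 < 6. Listing each simplex with vertices in this order, K has dimension 1 with simplices:

  0-simplices (7): [0], [1], [2], [3], [4], [5], [6]
  1-simplices (9): [0,2], [0,5], [1,2], [1,4], [2,3], [2,4], [2,5], [2,6], [3,6]

Hence C_0 ≅ Z^7, C_1 ≅ Z^9.

∂_1: C_1 → C_0 maps an edge to its endpoints' difference, ∂[p,q] = q − p.
As a 7×9 matrix over Z this has rank 6, with invariant factors (1,1,1,1,1,1).

Now H_k = ker ∂_k / im ∂_{k+1}, so:

  H_0: rank C_0 − rank ∂_1 = 7 − 6 = 1, and the invariant factors of ∂_1 are all 1, so H_0 = Z.
  H_1: rank ker ∂_1 − rank ∂_2 = (9 − 6) − 0 = 3, and there is no ∂_2, so H_1 = Z^3.

As a check, the Euler characteristic is 7 − 9 = -2, which agrees with 1 − 3 = -2.
(K is a triangulation of a wedge of 3 circles.)

Hence the Betti numbers are b_0 = 1, b_1 = 3.

b_0 = 1, b_1 = 3.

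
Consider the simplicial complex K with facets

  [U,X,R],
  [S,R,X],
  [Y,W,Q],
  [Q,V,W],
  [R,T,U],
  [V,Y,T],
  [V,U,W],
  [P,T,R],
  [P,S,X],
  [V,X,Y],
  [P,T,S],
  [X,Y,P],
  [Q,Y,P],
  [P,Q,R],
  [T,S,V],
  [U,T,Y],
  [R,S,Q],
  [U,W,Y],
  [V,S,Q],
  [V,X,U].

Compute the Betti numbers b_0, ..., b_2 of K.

b_0 = 1, b_1 = 1, b_2 = 0.

We work with the vertex ordering P < Q < R < S < T < U < V < W < X < Y. The simplices of K, each written with vertices in increasing order, are:

  0-simplices (10): P, Q, R, S, T, U, V, W, X, Y
  1-simplices (30): PQ, PR, PS, PT, PX, PY, QR, QS, QV, QW, QY, RS, RT, RU, RX, ST, SV, SX, TU, TV, TY, UV, UW, UX, UY, VW, VX, VY, WY, XY
  2-simplices (20): PQR, PQY, PRT, PST, PSX, PXY, QRS, QSV, QVW, QWY, RSX, RTU, RUX, STV, TUY, TVY, UVW, UVX, UWY, VXY

giving chain groups C_0 ≅ Z^10, C_1 ≅ Z^30, C_2 ≅ Z^20.

The boundary map ∂_1: C_1 → C_0 is given by ∂[p,q] = [q] − [p]. For instance
  ∂UY = Y − U.
The 10×30 boundary matrix has rank 9 and Smith normal form diag(1,1,1,1,1,1,1,1,1).

Boundary ∂_2: C_2 → C_1 maps a triangle to the signed sum of its edges. For instance
  ∂RUX = UX − RX + RU,
  ∂QRS = RS − QS + QR.
The resulting 30×20 matrix has rank 20, and its Smith normal form has invariant factors (1,1,1,1,1,1,1,1,1,1,1,1,1,1,1,1,1,1,1,2).

Computing H_k = (kernel of ∂_k) / (image of ∂_{k+1}):

  H_0: rank C_0 − rank ∂_1 = 10 − 9 = 1, and the invariant factors of ∂_1 are all 1, so H_0 ≅ Z.
  H_1: rank ker ∂_1 − rank ∂_2 = (30 − 9) − 20 = 1, and ∂_2 has invariant factor 2 > 1, so H_1 ≅ Z ⊕ Z/2.
  H_2: rank ker ∂_2 − rank ∂_3 = (20 − 20) − 0 = 0, and there is no ∂_3, so H_2 ≅ 0.

As a check, the Euler characteristic is 10 − 30 + 20 = 0, which agrees with 1 − 1 + 0 = 0.

Hence the Betti numbers are b_0 = 1, b_1 = 1, b_2 = 0.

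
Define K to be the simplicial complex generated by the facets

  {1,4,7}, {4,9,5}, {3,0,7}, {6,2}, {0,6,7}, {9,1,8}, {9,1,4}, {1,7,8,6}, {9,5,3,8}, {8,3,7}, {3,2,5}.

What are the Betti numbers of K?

b_0 = 1, b_1 = 1, b_2 = 0, b_3 = 0.

K has 10 vertices, 24 edges, 16 triangles, 2 3-simplices.
rank ∂_0 = 0, rank ∂_1 = 9 ⇒ b_0 = 10 − 0 − 9 = 1; all invariant factors of ∂_1 are 1 so no torsion. So H_0 = Z.
rank ∂_1 = 9, rank ∂_2 = 14 ⇒ b_1 = 24 − 9 − 14 = 1; all invariant factors of ∂_2 are 1 so no torsion. So H_1 = Z.
rank ∂_2 = 14, rank ∂_3 = 2 ⇒ b_2 = 16 − 14 − 2 = 0; all invariant factors of ∂_3 are 1 so no torsion. So H_2 = 0.
rank ∂_3 = 2, rank ∂_4 = 0 ⇒ b_3 = 2 − 2 − 0 = 0. So H_3 = 0.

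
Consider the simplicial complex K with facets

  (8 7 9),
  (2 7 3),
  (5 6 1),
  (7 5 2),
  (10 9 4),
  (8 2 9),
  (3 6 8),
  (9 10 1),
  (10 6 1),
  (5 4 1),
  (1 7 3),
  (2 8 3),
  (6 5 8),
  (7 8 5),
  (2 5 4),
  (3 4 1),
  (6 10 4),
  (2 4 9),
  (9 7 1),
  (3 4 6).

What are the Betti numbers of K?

We work with the vertex ordering 1 < 2 < 3 < 4 < 5 < 6 < 7 < 8 < 9 < 10. The simplices of K, each written with vertices in increasing order, are:

  0-simplices (10): [1], [2], [3], [4], [5], [6], [7], [8], [9], [10]
  1-simplices (30): (30 of them)
  2-simplices (20): (20 of them)

so the chain groups are C_0 ≅ Z^10, C_1 ≅ Z^30, C_2 ≅ Z^20.

∂_1: C_1 → C_0 sends each edge [p,q] (with p < q) to q − p.
The 10×30 boundary matrix has rank 9 and Smith normal form diag(1,1,1,1,1,1,1,1,1).

∂_2: C_2 → C_1 acts by ∂[p,q,r] = [q,r] − [p,r] + [p,q]. For instance
  ∂[2,4,9] = [4,9] − [2,9] + [2,4],
  ∂[7,8,9] = [8,9] − [7,9] + [7,8].
As a 30×20 matrix over Z this has rank 20, with invariant factors (1,1,1,1,1,1,1,1,1,1,1,1,1,1,1,1,1,1,1,2).

Reading off H_k = ker ∂_k / im ∂_{k+1}:

  H_0: rank C_0 − rank ∂_1 = 10 − 9 = 1, and the invariant factors of ∂_1 are all 1, so H_0 ≅ Z.
  H_1: rank ker ∂_1 − rank ∂_2 = (30 − 9) − 20 = 1, and ∂_2 has invariant factor 2 > 1, so H_1 ≅ Z ⊕ Z/2Z.
  H_2: rank ker ∂_2 − rank ∂_3 = (20 − 20) − 0 = 0, and there is no ∂_3, so H_2 ≅ 0.

(K is a triangulation of the Klein bottle.)

Hence the Betti numbers are b_0 = 1, b_1 = 1, b_2 = 0.

b_0 = 1, b_1 = 1, b_2 = 0.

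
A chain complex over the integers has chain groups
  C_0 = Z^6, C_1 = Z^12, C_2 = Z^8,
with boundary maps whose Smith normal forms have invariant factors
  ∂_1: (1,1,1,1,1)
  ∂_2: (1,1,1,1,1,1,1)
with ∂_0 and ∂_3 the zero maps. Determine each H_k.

H_0: b_0 = 6 − 0 − 5 = 1; torsion from ∂_1 factors > 1: none. So H_0 = Z.
H_1: b_1 = 12 − 5 − 7 = 0; torsion from ∂_2 factors > 1: none. So H_1 = 0.
H_2: b_2 = 8 − 7 − 0 = 1; torsion from ∂_3 factors > 1: none. So H_2 = Z.

H_0 = Z,  H_1 = 0,  H_2 = Z.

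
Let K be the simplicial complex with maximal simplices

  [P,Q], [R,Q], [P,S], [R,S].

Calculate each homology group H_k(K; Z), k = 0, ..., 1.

Take the total order P < Q < R < S on the vertex set. Then K (dimension 1) consists of the simplices:

  0-simplices (4): P, Q, R, S
  1-simplices (4): PQ, PS, QR, RS

so the chain groups are C_0 ≅ Z^4, C_1 ≅ Z^4.

Boundary ∂_1: C_1 → C_0 sends each edge [p,q] (with p < q) to q − p. For instance
  ∂PS = S − P.
The resulting 4×4 matrix has rank 3, and its Smith normal form has invariant factors (1,1,1).

From H_k ≅ ker(∂_k) / im(∂_{k+1}) we obtain:

  H_0: rank C_0 − rank ∂_1 = 4 − 3 = 1, and the invariant factors of ∂_1 are all 1, so H_0 ≅ Z.
  H_1: rank ker ∂_1 − rank ∂_2 = (4 − 3) − 0 = 1, and there is no ∂_2, so H_1 ≅ Z.

H_0 ≅ Z,  H_1 ≅ Z.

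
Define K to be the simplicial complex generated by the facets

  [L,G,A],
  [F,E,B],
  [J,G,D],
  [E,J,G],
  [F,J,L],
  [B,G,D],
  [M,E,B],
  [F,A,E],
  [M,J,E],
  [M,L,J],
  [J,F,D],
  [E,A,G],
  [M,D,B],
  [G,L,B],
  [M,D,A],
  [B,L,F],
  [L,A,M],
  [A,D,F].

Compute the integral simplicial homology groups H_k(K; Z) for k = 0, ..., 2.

H_0 ≅ Z,  H_1 ≅ Z^2,  H_2 ≅ Z.

K has 9 vertices, 27 edges, 18 triangles.
rank ∂_0 = 0, rank ∂_1 = 8 ⇒ b_0 = 9 − 0 − 8 = 1; all invariant factors of ∂_1 are 1 so no torsion. So H_0 = Z.
rank ∂_1 = 8, rank ∂_2 = 17 ⇒ b_1 = 27 − 8 − 17 = 2; all invariant factors of ∂_2 are 1 so no torsion. So H_1 = Z^2.
rank ∂_2 = 17, rank ∂_3 = 0 ⇒ b_2 = 18 − 17 − 0 = 1. So H_2 = Z.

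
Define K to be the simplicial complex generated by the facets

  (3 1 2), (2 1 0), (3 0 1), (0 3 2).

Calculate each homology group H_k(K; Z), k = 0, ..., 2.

H_0 = Z,  H_1 = 0,  H_2 = Z.

Take the total order 0 < 1 < 2 < 3 on the vertex set. Then K (dimension 2) consists of the simplices:

  0-simplices (4): [0], [1], [2], [3]
  1-simplices (6): [0,1], [0,2], [0,3], [1,2], [1,3], [2,3]
  2-simplices (4): [0,1,2], [0,1,3], [0,2,3], [1,2,3]

giving chain groups C_0 ≅ Z^4, C_1 ≅ Z^6, C_2 ≅ Z^4.

∂_1: C_1 → C_0 is given by ∂[p,q] = [q] − [p]. For instance
  ∂[0,1] = [1] − [0].
As a 4×6 matrix over Z this has rank 3, with invariant factors (1,1,1).

∂_2: C_2 → C_1 sends each 2-simplex [p,q,r] to [q,r] − [p,r] + [p,q]. For instance
  ∂[1,2,3] = [2,3] − [1,3] + [1,2],
  ∂[0,1,3] = [1,3] − [0,3] + [0,1].
As a 6×4 matrix over Z this has rank 3, with invariant factors (1,1,1).

Computing H_k = (kernel of ∂_k) / (image of ∂_{k+1}):

  H_0: rank C_0 − rank ∂_1 = 4 − 3 = 1, and the invariant factors of ∂_1 are all 1, so H_0 ≅ Z.
  H_1: rank ker ∂_1 − rank ∂_2 = (6 − 3) − 3 = 0, and the invariant factors of ∂_2 are all 1, so H_1 ≅ 0.
  H_2: rank ker ∂_2 − rank ∂_3 = (4 − 3) − 0 = 1, and there is no ∂_3, so H_2 ≅ Z.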